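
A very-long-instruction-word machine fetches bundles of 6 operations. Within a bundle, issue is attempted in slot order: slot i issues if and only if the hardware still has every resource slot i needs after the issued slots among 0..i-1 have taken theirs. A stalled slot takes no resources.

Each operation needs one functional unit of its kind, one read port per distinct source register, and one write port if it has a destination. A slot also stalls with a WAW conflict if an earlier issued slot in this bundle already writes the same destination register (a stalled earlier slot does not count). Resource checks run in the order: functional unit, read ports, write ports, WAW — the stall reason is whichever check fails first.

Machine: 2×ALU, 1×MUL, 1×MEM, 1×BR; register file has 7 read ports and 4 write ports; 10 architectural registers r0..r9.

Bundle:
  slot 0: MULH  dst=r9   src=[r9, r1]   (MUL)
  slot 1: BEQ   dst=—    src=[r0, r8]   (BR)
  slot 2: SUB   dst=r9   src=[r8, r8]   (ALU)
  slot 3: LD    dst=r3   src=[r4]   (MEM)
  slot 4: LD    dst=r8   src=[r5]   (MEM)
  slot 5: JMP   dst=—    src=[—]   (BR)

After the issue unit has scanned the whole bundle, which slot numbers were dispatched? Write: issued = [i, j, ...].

(0) want 1×MUL +2rd +1wr — yes → AL2|MU0|ME1|BR1|rd5|wr3
(1) want 1×BR +2rd +0wr — yes → AL2|MU0|ME1|BR0|rd3|wr3
(2) want 1×ALU +1rd +1wr — WAW → AL2|MU0|ME1|BR0|rd3|wr3
(3) want 1×MEM +1rd +1wr — yes → AL2|MU0|ME0|BR0|rd2|wr2
(4) want 1×MEM +1rd +1wr — FU → AL2|MU0|ME0|BR0|rd2|wr2
(5) want 1×BR +0rd +0wr — FU → AL2|MU0|ME0|BR0|rd2|wr2

issued = [0, 1, 3]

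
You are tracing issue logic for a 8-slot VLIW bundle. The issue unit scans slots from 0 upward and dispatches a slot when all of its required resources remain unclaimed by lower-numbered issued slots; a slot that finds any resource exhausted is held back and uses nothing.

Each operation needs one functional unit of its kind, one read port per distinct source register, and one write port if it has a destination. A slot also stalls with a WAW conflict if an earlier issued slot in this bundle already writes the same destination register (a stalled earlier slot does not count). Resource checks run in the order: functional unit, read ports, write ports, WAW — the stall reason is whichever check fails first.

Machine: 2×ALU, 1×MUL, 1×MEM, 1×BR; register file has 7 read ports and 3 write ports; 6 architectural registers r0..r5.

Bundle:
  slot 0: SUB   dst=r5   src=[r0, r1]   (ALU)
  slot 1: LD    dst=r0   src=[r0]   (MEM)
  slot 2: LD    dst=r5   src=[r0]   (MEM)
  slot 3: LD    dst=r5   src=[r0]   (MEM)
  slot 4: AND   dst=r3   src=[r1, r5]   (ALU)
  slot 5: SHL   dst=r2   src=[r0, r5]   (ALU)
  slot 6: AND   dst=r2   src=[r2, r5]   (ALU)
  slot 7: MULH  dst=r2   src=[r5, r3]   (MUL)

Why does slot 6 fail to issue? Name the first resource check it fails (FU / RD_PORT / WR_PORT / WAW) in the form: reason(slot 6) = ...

[0] ALU needs rd=2 wr=1: ok; after: ALU=1 MUL=1 MEM=1 BR=1, R=5, W=2
[1] MEM needs rd=1 wr=1: ok; after: ALU=1 MUL=1 MEM=0 BR=1, R=4, W=1
[2] MEM needs rd=1 wr=1: FU; after: ALU=1 MUL=1 MEM=0 BR=1, R=4, W=1
[3] MEM needs rd=1 wr=1: FU; after: ALU=1 MUL=1 MEM=0 BR=1, R=4, W=1
[4] ALU needs rd=2 wr=1: ok; after: ALU=0 MUL=1 MEM=0 BR=1, R=2, W=0
[5] ALU needs rd=2 wr=1: FU; after: ALU=0 MUL=1 MEM=0 BR=1, R=2, W=0
[6] ALU needs rd=2 wr=1: FU; after: ALU=0 MUL=1 MEM=0 BR=1, R=2, W=0
[7] MUL needs rd=2 wr=1: WR_PORT; after: ALU=0 MUL=1 MEM=0 BR=1, R=2, W=0

reason(slot 6) = FU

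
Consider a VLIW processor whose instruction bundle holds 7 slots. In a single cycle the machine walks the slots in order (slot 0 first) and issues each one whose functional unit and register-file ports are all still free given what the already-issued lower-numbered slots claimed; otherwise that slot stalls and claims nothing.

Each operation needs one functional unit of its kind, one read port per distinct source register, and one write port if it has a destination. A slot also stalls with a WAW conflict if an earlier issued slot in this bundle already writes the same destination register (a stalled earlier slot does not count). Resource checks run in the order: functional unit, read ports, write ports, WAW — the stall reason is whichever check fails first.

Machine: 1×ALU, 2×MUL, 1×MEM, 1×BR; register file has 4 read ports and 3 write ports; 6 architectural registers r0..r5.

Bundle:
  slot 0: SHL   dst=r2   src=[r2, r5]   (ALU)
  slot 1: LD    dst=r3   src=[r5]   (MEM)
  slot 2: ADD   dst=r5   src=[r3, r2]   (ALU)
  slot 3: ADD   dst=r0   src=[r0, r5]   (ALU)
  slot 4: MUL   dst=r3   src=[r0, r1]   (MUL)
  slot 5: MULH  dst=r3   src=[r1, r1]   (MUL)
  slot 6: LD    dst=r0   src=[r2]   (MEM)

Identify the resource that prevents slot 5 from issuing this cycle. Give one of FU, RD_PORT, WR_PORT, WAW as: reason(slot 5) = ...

slot 0 (ALU): ISSUE — free A0,Mu2,Ld1,B1 rp2 wp2
slot 1 (MEM): ISSUE — free A0,Mu2,Ld0,B1 rp1 wp1
slot 2 (ALU): stall FU — free A0,Mu2,Ld0,B1 rp1 wp1
slot 3 (ALU): stall FU — free A0,Mu2,Ld0,B1 rp1 wp1
slot 4 (MUL): stall RD_PORT — free A0,Mu2,Ld0,B1 rp1 wp1
slot 5 (MUL): stall WAW — free A0,Mu2,Ld0,B1 rp1 wp1
slot 6 (MEM): stall FU — free A0,Mu2,Ld0,B1 rp1 wp1

reason(slot 5) = WAW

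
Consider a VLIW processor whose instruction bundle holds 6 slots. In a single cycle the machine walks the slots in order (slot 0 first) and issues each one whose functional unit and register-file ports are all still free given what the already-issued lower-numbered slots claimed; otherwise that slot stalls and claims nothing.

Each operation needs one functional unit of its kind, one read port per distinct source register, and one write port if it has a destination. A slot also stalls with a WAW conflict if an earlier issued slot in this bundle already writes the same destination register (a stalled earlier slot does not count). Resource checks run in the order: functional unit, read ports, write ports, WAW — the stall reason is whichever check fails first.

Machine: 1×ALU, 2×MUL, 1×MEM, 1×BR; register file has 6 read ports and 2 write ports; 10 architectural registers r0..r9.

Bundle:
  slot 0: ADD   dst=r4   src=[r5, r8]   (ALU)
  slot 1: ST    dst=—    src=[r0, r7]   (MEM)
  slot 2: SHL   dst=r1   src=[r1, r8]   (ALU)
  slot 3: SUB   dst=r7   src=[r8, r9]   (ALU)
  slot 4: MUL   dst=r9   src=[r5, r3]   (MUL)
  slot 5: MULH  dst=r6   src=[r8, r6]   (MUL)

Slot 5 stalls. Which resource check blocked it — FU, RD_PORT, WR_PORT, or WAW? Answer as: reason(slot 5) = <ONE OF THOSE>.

(0) want 1×ALU +2rd +1wr — yes → AL0|MU2|ME1|BR1|rd4|wr1
(1) want 1×MEM +2rd +0wr — yes → AL0|MU2|ME0|BR1|rd2|wr1
(2) want 1×ALU +2rd +1wr — FU → AL0|MU2|ME0|BR1|rd2|wr1
(3) want 1×ALU +2rd +1wr — FU → AL0|MU2|ME0|BR1|rd2|wr1
(4) want 1×MUL +2rd +1wr — yes → AL0|MU1|ME0|BR1|rd0|wr0
(5) want 1×MUL +2rd +1wr — RD_PORT → AL0|MU1|ME0|BR1|rd0|wr0

reason(slot 5) = RD_PORT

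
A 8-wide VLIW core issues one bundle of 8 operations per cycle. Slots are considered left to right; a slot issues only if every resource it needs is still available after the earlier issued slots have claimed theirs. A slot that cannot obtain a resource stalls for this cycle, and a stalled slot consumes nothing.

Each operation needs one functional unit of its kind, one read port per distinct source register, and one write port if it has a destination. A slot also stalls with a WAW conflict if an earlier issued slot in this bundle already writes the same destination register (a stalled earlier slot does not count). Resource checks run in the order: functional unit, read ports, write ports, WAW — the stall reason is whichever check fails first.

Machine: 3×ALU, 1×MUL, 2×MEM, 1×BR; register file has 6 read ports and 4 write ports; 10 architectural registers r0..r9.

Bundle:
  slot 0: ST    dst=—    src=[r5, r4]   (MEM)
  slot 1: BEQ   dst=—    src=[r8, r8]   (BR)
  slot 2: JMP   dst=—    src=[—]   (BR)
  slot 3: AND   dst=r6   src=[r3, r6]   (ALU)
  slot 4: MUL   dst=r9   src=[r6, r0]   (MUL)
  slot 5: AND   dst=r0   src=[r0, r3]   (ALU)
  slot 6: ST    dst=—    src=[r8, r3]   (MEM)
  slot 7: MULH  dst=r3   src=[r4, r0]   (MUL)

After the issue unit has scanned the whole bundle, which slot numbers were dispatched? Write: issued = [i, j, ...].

[0] MEM needs rd=2 wr=0: ok; after: ALU=3 MUL=1 MEM=1 BR=1, R=4, W=4
[1] BR needs rd=1 wr=0: ok; after: ALU=3 MUL=1 MEM=1 BR=0, R=3, W=4
[2] BR needs rd=0 wr=0: FU; after: ALU=3 MUL=1 MEM=1 BR=0, R=3, W=4
[3] ALU needs rd=2 wr=1: ok; after: ALU=2 MUL=1 MEM=1 BR=0, R=1, W=3
[4] MUL needs rd=2 wr=1: RD_PORT; after: ALU=2 MUL=1 MEM=1 BR=0, R=1, W=3
[5] ALU needs rd=2 wr=1: RD_PORT; after: ALU=2 MUL=1 MEM=1 BR=0, R=1, W=3
[6] MEM needs rd=2 wr=0: RD_PORT; after: ALU=2 MUL=1 MEM=1 BR=0, R=1, W=3
[7] MUL needs rd=2 wr=1: RD_PORT; after: ALU=2 MUL=1 MEM=1 BR=0, R=1, W=3

issued = [0, 1, 3]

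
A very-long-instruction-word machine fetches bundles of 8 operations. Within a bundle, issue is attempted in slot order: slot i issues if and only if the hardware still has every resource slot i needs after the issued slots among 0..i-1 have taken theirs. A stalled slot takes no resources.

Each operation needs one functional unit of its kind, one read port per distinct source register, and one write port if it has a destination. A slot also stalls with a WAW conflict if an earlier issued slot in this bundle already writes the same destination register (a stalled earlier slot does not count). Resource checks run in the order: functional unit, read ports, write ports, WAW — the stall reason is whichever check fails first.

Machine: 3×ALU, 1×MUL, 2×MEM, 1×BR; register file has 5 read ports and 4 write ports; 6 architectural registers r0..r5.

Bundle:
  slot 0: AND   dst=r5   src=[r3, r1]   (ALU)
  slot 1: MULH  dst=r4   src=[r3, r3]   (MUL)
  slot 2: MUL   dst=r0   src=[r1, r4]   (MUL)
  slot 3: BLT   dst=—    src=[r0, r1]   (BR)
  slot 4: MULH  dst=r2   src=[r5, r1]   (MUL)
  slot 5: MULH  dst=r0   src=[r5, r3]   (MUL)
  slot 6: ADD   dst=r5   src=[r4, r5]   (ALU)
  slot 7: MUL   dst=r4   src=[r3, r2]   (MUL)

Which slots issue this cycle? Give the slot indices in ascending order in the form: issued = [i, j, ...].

issued = [0, 1, 3]

slot 0 (ALU): ISSUE — free A2,Mu1,Ld2,B1 rp3 wp3
slot 1 (MUL): ISSUE — free A2,Mu0,Ld2,B1 rp2 wp2
slot 2 (MUL): stall FU — free A2,Mu0,Ld2,B1 rp2 wp2
slot 3 (BR): ISSUE — free A2,Mu0,Ld2,B0 rp0 wp2
slot 4 (MUL): stall FU — free A2,Mu0,Ld2,B0 rp0 wp2
slot 5 (MUL): stall FU — free A2,Mu0,Ld2,B0 rp0 wp2
slot 6 (ALU): stall RD_PORT — free A2,Mu0,Ld2,B0 rp0 wp2
slot 7 (MUL): stall FU — free A2,Mu0,Ld2,B0 rp0 wp2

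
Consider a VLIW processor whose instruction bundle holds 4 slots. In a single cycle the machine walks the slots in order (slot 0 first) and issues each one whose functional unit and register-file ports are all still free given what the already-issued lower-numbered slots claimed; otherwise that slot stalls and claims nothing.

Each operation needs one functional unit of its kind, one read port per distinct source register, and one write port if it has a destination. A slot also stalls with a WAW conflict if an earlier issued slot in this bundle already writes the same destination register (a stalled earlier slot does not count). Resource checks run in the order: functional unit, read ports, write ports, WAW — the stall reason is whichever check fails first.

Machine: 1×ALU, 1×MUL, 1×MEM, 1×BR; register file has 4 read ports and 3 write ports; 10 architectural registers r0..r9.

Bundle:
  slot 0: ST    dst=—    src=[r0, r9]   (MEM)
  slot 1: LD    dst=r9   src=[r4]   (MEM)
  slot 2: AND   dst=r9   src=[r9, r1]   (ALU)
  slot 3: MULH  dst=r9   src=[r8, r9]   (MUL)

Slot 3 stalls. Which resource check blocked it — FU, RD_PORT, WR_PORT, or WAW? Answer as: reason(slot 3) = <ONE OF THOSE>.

reason(slot 3) = RD_PORT

  0. MEM ⇒ go  {1A/1Mu/0Ld/1B | 2r 3w}
  1. MEM→r9 ⇒ no(FU)  {1A/1Mu/0Ld/1B | 2r 3w}
  2. ALU→r9 ⇒ go  {0A/1Mu/0Ld/1B | 0r 2w}
  3. MUL→r9 ⇒ no(RD_PORT)  {0A/1Mu/0Ld/1B | 0r 2w}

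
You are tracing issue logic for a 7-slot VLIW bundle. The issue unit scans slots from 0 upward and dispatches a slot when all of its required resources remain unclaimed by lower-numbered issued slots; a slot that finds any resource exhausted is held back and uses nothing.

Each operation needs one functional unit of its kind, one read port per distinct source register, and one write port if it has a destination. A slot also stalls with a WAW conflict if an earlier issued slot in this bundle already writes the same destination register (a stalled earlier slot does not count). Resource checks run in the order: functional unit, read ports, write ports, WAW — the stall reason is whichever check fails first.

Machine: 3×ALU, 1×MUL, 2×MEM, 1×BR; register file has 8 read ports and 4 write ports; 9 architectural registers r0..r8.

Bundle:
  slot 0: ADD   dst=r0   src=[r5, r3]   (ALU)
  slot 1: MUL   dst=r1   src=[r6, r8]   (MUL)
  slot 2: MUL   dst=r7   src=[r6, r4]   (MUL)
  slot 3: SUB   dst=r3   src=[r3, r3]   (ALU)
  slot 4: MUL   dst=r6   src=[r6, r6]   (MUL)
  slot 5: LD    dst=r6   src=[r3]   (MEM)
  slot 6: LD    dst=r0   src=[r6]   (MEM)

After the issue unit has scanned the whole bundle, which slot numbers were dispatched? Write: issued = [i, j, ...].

issued = [0, 1, 3, 5]

slot 0 (ALU): ISSUE — free A2,Mu1,Ld2,B1 rp6 wp3
slot 1 (MUL): ISSUE — free A2,Mu0,Ld2,B1 rp4 wp2
slot 2 (MUL): stall FU — free A2,Mu0,Ld2,B1 rp4 wp2
slot 3 (ALU): ISSUE — free A1,Mu0,Ld2,B1 rp3 wp1
slot 4 (MUL): stall FU — free A1,Mu0,Ld2,B1 rp3 wp1
slot 5 (MEM): ISSUE — free A1,Mu0,Ld1,B1 rp2 wp0
slot 6 (MEM): stall WR_PORT — free A1,Mu0,Ld1,B1 rp2 wp0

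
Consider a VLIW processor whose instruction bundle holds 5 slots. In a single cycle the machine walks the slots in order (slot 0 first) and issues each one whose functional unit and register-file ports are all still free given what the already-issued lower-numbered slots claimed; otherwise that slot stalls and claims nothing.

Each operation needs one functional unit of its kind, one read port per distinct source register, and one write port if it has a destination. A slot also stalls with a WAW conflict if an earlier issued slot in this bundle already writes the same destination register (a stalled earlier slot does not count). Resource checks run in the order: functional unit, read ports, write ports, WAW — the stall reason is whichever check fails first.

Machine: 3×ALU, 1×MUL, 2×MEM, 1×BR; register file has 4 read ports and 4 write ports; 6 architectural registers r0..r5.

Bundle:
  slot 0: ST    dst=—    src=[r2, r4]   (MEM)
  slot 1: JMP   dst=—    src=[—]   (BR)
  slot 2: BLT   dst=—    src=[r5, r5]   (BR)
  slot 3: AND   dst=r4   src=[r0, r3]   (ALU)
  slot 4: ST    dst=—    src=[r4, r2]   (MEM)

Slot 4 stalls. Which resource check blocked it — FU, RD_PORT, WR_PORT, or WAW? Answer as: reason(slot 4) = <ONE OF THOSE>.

#0 MEM src=r2,r4 dispatched  <A:3 Mu:1 Ld:1 B:1 rd:2 wr:4>
#1 BR src=- dispatched  <A:3 Mu:1 Ld:1 B:0 rd:2 wr:4>
#2 BR src=r5,r5 held:FU  <A:3 Mu:1 Ld:1 B:0 rd:2 wr:4>
#3 ALU src=r0,r3 dispatched  <A:2 Mu:1 Ld:1 B:0 rd:0 wr:3>
#4 MEM src=r4,r2 held:RD_PORT  <A:2 Mu:1 Ld:1 B:0 rd:0 wr:3>

reason(slot 4) = RD_PORT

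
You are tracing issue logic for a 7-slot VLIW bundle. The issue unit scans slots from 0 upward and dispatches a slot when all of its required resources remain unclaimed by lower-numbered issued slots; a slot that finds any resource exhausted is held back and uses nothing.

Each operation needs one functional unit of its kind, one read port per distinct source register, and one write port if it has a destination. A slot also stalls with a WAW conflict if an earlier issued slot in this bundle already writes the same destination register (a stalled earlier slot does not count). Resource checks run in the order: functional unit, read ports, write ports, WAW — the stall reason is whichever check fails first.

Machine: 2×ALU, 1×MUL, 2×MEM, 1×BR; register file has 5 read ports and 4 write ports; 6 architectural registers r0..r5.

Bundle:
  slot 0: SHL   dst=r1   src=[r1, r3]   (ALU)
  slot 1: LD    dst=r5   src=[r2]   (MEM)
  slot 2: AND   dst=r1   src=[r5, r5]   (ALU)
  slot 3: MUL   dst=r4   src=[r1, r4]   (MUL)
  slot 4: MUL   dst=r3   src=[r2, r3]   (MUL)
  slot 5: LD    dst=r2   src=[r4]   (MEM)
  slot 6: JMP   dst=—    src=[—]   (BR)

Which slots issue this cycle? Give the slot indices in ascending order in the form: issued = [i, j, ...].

issued = [0, 1, 3, 6]

(0) want 1×ALU +2rd +1wr — yes → AL1|MU1|ME2|BR1|rd3|wr3
(1) want 1×MEM +1rd +1wr — yes → AL1|MU1|ME1|BR1|rd2|wr2
(2) want 1×ALU +1rd +1wr — WAW → AL1|MU1|ME1|BR1|rd2|wr2
(3) want 1×MUL +2rd +1wr — yes → AL1|MU0|ME1|BR1|rd0|wr1
(4) want 1×MUL +2rd +1wr — FU → AL1|MU0|ME1|BR1|rd0|wr1
(5) want 1×MEM +1rd +1wr — RD_PORT → AL1|MU0|ME1|BR1|rd0|wr1
(6) want 1×BR +0rd +0wr — yes → AL1|MU0|ME1|BR0|rd0|wr1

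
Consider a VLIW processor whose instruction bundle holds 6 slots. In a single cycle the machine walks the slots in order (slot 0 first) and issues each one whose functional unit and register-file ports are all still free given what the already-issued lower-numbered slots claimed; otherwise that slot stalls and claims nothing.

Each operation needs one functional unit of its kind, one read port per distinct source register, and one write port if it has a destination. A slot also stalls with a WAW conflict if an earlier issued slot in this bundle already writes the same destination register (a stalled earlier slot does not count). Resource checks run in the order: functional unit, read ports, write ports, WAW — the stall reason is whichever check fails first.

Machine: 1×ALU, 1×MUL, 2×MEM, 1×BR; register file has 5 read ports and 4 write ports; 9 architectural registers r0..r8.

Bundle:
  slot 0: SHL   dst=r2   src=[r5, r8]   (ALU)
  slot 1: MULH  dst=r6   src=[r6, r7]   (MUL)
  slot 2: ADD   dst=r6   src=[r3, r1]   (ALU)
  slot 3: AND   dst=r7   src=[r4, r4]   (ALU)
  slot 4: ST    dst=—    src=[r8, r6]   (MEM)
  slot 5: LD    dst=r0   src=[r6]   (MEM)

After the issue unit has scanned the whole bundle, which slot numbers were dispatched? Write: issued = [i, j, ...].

#0 ALU src=r5,r8 dispatched  <A:0 Mu:1 Ld:2 B:1 rd:3 wr:3>
#1 MUL src=r6,r7 dispatched  <A:0 Mu:0 Ld:2 B:1 rd:1 wr:2>
#2 ALU src=r3,r1 held:FU  <A:0 Mu:0 Ld:2 B:1 rd:1 wr:2>
#3 ALU src=r4,r4 held:FU  <A:0 Mu:0 Ld:2 B:1 rd:1 wr:2>
#4 MEM src=r8,r6 held:RD_PORT  <A:0 Mu:0 Ld:2 B:1 rd:1 wr:2>
#5 MEM src=r6 dispatched  <A:0 Mu:0 Ld:1 B:1 rd:0 wr:1>

issued = [0, 1, 5]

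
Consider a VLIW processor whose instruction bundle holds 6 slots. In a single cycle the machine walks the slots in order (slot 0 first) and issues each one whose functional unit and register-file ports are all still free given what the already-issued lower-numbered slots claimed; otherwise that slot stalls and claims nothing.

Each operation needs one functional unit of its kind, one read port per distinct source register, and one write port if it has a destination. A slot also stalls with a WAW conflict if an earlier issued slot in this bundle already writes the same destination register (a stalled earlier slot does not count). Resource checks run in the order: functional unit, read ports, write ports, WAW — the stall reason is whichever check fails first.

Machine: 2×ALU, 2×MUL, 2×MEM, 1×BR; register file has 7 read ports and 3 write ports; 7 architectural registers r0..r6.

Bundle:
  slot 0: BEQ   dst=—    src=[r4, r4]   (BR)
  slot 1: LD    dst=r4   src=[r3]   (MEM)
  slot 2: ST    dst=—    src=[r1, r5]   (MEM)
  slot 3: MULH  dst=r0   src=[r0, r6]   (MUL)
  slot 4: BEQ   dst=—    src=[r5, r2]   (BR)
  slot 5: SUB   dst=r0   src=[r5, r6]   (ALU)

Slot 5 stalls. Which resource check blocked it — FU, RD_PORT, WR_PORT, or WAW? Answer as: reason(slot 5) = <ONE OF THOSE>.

(0) want 1×BR +1rd +0wr — yes → AL2|MU2|ME2|BR0|rd6|wr3
(1) want 1×MEM +1rd +1wr — yes → AL2|MU2|ME1|BR0|rd5|wr2
(2) want 1×MEM +2rd +0wr — yes → AL2|MU2|ME0|BR0|rd3|wr2
(3) want 1×MUL +2rd +1wr — yes → AL2|MU1|ME0|BR0|rd1|wr1
(4) want 1×BR +2rd +0wr — FU → AL2|MU1|ME0|BR0|rd1|wr1
(5) want 1×ALU +2rd +1wr — RD_PORT → AL2|MU1|ME0|BR0|rd1|wr1

reason(slot 5) = RD_PORT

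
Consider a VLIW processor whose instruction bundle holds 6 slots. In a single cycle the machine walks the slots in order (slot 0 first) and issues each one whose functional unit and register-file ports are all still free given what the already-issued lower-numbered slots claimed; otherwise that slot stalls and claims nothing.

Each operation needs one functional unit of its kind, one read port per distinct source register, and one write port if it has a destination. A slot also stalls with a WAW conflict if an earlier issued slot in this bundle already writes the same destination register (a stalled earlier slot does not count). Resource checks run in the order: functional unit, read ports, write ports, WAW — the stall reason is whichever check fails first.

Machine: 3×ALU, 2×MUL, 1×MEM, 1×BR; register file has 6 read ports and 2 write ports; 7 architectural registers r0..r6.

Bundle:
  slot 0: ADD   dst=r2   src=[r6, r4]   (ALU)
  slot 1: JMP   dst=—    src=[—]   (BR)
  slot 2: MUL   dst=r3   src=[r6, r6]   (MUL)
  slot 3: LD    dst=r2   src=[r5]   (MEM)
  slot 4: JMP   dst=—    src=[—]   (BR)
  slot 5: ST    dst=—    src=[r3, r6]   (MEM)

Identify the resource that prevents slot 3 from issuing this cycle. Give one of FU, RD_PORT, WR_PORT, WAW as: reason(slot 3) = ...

slot 0 (ALU): ISSUE — free A2,Mu2,Ld1,B1 rp4 wp1
slot 1 (BR): ISSUE — free A2,Mu2,Ld1,B0 rp4 wp1
slot 2 (MUL): ISSUE — free A2,Mu1,Ld1,B0 rp3 wp0
slot 3 (MEM): stall WR_PORT — free A2,Mu1,Ld1,B0 rp3 wp0
slot 4 (BR): stall FU — free A2,Mu1,Ld1,B0 rp3 wp0
slot 5 (MEM): ISSUE — free A2,Mu1,Ld0,B0 rp1 wp0

reason(slot 3) = WR_PORT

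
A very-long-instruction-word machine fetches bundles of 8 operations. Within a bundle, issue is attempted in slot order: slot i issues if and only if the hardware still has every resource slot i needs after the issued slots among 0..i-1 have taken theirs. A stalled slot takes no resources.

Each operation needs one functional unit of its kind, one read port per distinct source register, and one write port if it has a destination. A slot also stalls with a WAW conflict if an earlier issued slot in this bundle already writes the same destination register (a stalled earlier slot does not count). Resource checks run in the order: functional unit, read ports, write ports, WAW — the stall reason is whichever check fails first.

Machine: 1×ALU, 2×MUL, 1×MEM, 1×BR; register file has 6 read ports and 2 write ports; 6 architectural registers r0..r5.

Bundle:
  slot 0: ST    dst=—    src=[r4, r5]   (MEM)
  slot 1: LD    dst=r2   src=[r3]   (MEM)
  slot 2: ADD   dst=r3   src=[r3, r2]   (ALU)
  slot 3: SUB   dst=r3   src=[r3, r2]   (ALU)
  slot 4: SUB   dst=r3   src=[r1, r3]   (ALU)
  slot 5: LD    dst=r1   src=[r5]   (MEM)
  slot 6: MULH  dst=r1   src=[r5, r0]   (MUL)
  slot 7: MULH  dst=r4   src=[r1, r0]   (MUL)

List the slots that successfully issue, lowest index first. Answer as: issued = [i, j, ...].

[0] MEM needs rd=2 wr=0: ok; after: ALU=1 MUL=2 MEM=0 BR=1, R=4, W=2
[1] MEM needs rd=1 wr=1: FU; after: ALU=1 MUL=2 MEM=0 BR=1, R=4, W=2
[2] ALU needs rd=2 wr=1: ok; after: ALU=0 MUL=2 MEM=0 BR=1, R=2, W=1
[3] ALU needs rd=2 wr=1: FU; after: ALU=0 MUL=2 MEM=0 BR=1, R=2, W=1
[4] ALU needs rd=2 wr=1: FU; after: ALU=0 MUL=2 MEM=0 BR=1, R=2, W=1
[5] MEM needs rd=1 wr=1: FU; after: ALU=0 MUL=2 MEM=0 BR=1, R=2, W=1
[6] MUL needs rd=2 wr=1: ok; after: ALU=0 MUL=1 MEM=0 BR=1, R=0, W=0
[7] MUL needs rd=2 wr=1: RD_PORT; after: ALU=0 MUL=1 MEM=0 BR=1, R=0, W=0

issued = [0, 2, 6]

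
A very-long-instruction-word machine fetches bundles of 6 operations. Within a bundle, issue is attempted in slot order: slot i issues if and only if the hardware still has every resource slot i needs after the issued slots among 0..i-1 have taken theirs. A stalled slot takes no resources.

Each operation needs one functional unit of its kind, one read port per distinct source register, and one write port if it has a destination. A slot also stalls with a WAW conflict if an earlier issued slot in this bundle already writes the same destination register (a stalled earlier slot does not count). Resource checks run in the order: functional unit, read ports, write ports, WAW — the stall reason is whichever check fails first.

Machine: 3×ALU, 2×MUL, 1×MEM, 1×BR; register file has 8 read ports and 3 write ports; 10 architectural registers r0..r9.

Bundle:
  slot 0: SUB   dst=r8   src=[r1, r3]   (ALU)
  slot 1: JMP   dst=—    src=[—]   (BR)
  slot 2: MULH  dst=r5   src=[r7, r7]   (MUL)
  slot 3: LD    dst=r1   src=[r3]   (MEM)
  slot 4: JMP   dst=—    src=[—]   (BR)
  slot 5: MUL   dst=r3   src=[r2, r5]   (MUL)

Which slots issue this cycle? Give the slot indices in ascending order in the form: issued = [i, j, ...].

(0) want 1×ALU +2rd +1wr — yes → AL2|MU2|ME1|BR1|rd6|wr2
(1) want 1×BR +0rd +0wr — yes → AL2|MU2|ME1|BR0|rd6|wr2
(2) want 1×MUL +1rd +1wr — yes → AL2|MU1|ME1|BR0|rd5|wr1
(3) want 1×MEM +1rd +1wr — yes → AL2|MU1|ME0|BR0|rd4|wr0
(4) want 1×BR +0rd +0wr — FU → AL2|MU1|ME0|BR0|rd4|wr0
(5) want 1×MUL +2rd +1wr — WR_PORT → AL2|MU1|ME0|BR0|rd4|wr0

issued = [0, 1, 2, 3]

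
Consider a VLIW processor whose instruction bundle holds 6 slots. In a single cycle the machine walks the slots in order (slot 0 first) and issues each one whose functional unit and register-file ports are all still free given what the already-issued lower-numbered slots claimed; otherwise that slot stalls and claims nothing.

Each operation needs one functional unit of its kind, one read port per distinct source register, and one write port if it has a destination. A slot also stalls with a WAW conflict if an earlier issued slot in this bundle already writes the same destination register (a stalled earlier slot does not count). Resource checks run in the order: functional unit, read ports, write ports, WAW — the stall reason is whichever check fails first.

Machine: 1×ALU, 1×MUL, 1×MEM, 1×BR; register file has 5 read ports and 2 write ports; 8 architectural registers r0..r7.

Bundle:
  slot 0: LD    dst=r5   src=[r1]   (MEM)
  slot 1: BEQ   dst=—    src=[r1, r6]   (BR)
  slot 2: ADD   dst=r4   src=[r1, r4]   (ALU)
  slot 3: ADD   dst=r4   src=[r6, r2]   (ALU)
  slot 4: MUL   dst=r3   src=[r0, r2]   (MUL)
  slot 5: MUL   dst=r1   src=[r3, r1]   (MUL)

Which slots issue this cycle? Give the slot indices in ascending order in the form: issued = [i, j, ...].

(0) want 1×MEM +1rd +1wr — yes → AL1|MU1|ME0|BR1|rd4|wr1
(1) want 1×BR +2rd +0wr — yes → AL1|MU1|ME0|BR0|rd2|wr1
(2) want 1×ALU +2rd +1wr — yes → AL0|MU1|ME0|BR0|rd0|wr0
(3) want 1×ALU +2rd +1wr — FU → AL0|MU1|ME0|BR0|rd0|wr0
(4) want 1×MUL +2rd +1wr — RD_PORT → AL0|MU1|ME0|BR0|rd0|wr0
(5) want 1×MUL +2rd +1wr — RD_PORT → AL0|MU1|ME0|BR0|rd0|wr0

issued = [0, 1, 2]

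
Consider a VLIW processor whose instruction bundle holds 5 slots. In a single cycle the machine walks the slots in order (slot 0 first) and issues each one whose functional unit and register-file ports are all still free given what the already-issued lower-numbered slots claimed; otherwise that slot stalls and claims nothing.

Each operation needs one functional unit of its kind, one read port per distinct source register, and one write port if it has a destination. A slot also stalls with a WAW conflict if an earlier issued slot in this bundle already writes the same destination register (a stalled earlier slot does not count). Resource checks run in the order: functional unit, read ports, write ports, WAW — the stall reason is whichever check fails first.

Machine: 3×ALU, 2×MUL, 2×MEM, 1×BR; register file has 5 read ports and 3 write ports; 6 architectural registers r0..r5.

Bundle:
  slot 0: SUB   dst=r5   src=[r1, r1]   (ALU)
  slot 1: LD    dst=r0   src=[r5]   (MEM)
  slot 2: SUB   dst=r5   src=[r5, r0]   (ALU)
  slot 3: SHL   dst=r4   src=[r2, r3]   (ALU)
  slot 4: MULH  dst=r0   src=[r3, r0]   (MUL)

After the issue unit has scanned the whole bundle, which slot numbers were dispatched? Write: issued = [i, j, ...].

[0] ALU needs rd=1 wr=1: ok; after: ALU=2 MUL=2 MEM=2 BR=1, R=4, W=2
[1] MEM needs rd=1 wr=1: ok; after: ALU=2 MUL=2 MEM=1 BR=1, R=3, W=1
[2] ALU needs rd=2 wr=1: WAW; after: ALU=2 MUL=2 MEM=1 BR=1, R=3, W=1
[3] ALU needs rd=2 wr=1: ok; after: ALU=1 MUL=2 MEM=1 BR=1, R=1, W=0
[4] MUL needs rd=2 wr=1: RD_PORT; after: ALU=1 MUL=2 MEM=1 BR=1, R=1, W=0

issued = [0, 1, 3]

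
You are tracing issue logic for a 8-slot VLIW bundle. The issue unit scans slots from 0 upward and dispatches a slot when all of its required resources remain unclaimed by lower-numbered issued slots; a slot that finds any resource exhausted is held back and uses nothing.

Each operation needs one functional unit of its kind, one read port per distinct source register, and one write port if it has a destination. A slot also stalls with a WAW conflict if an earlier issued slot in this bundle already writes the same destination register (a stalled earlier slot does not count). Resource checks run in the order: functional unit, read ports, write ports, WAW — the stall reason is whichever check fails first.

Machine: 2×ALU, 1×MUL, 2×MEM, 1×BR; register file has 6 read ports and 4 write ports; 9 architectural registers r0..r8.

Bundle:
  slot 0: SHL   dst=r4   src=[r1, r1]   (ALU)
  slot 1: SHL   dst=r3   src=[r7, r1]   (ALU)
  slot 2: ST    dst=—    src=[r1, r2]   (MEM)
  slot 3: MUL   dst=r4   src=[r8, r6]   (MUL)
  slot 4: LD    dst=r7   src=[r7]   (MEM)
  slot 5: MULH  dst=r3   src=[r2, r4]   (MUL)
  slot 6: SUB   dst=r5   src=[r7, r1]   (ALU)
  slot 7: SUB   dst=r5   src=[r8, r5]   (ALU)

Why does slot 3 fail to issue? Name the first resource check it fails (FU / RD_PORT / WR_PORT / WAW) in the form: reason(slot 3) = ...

reason(slot 3) = RD_PORT

slot 0 (ALU): ISSUE — free A1,Mu1,Ld2,B1 rp5 wp3
slot 1 (ALU): ISSUE — free A0,Mu1,Ld2,B1 rp3 wp2
slot 2 (MEM): ISSUE — free A0,Mu1,Ld1,B1 rp1 wp2
slot 3 (MUL): stall RD_PORT — free A0,Mu1,Ld1,B1 rp1 wp2
slot 4 (MEM): ISSUE — free A0,Mu1,Ld0,B1 rp0 wp1
slot 5 (MUL): stall RD_PORT — free A0,Mu1,Ld0,B1 rp0 wp1
slot 6 (ALU): stall FU — free A0,Mu1,Ld0,B1 rp0 wp1
slot 7 (ALU): stall FU — free A0,Mu1,Ld0,B1 rp0 wp1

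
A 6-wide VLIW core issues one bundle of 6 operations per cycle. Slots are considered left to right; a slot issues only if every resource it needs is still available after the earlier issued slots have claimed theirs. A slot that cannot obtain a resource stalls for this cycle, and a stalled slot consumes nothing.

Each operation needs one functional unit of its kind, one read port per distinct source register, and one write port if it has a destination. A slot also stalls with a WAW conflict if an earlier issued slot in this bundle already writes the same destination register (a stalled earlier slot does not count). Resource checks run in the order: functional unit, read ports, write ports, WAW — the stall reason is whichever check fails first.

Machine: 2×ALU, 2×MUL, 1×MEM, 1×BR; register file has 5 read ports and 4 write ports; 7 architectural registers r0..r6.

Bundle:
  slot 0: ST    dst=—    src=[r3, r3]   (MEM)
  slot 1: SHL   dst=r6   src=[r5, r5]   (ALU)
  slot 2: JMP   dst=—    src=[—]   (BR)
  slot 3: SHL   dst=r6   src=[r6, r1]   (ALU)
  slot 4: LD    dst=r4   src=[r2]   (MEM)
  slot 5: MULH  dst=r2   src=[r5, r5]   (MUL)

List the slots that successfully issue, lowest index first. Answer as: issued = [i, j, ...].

slot 0 (MEM): ISSUE — free A2,Mu2,Ld0,B1 rp4 wp4
slot 1 (ALU): ISSUE — free A1,Mu2,Ld0,B1 rp3 wp3
slot 2 (BR): ISSUE — free A1,Mu2,Ld0,B0 rp3 wp3
slot 3 (ALU): stall WAW — free A1,Mu2,Ld0,B0 rp3 wp3
slot 4 (MEM): stall FU — free A1,Mu2,Ld0,B0 rp3 wp3
slot 5 (MUL): ISSUE — free A1,Mu1,Ld0,B0 rp2 wp2

issued = [0, 1, 2, 5]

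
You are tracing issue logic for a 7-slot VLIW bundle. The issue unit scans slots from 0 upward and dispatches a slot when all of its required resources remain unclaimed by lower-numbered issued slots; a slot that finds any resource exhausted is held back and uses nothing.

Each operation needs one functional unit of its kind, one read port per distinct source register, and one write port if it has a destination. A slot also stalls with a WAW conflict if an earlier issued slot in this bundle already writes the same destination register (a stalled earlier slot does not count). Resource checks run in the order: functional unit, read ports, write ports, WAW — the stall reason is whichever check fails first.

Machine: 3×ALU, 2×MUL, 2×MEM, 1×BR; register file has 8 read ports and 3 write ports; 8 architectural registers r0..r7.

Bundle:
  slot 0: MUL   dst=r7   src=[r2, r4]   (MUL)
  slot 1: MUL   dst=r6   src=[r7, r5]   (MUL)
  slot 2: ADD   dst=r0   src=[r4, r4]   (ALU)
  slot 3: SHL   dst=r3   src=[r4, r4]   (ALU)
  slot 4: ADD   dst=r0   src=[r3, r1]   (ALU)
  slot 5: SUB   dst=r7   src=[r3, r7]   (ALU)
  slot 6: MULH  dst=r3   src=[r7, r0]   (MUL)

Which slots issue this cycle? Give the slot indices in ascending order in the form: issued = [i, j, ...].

  0. MUL→r7 ⇒ go  {3A/1Mu/2Ld/1B | 6r 2w}
  1. MUL→r6 ⇒ go  {3A/0Mu/2Ld/1B | 4r 1w}
  2. ALU→r0 ⇒ go  {2A/0Mu/2Ld/1B | 3r 0w}
  3. ALU→r3 ⇒ no(WR_PORT)  {2A/0Mu/2Ld/1B | 3r 0w}
  4. ALU→r0 ⇒ no(WR_PORT)  {2A/0Mu/2Ld/1B | 3r 0w}
  5. ALU→r7 ⇒ no(WR_PORT)  {2A/0Mu/2Ld/1B | 3r 0w}
  6. MUL→r3 ⇒ no(FU)  {2A/0Mu/2Ld/1B | 3r 0w}

issued = [0, 1, 2]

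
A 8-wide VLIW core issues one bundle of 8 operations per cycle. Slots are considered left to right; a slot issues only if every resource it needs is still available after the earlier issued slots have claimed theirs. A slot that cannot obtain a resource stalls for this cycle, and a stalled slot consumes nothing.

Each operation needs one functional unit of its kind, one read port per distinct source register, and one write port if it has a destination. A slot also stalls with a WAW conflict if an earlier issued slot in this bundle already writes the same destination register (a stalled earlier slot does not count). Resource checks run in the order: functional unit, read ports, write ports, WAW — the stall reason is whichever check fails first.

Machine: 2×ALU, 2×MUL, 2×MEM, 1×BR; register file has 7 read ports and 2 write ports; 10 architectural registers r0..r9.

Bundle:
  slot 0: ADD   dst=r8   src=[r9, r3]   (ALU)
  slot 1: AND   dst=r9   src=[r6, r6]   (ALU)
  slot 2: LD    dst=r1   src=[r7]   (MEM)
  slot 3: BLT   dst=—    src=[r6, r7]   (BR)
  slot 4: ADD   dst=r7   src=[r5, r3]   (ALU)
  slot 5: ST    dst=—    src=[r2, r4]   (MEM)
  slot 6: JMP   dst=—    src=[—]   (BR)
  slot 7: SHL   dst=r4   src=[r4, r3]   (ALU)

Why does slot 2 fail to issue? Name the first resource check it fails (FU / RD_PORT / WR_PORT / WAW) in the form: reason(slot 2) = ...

reason(slot 2) = WR_PORT

slot 0 (ALU): ISSUE — free A1,Mu2,Ld2,B1 rp5 wp1
slot 1 (ALU): ISSUE — free A0,Mu2,Ld2,B1 rp4 wp0
slot 2 (MEM): stall WR_PORT — free A0,Mu2,Ld2,B1 rp4 wp0
slot 3 (BR): ISSUE — free A0,Mu2,Ld2,B0 rp2 wp0
slot 4 (ALU): stall FU — free A0,Mu2,Ld2,B0 rp2 wp0
slot 5 (MEM): ISSUE — free A0,Mu2,Ld1,B0 rp0 wp0
slot 6 (BR): stall FU — free A0,Mu2,Ld1,B0 rp0 wp0
slot 7 (ALU): stall FU — free A0,Mu2,Ld1,B0 rp0 wp0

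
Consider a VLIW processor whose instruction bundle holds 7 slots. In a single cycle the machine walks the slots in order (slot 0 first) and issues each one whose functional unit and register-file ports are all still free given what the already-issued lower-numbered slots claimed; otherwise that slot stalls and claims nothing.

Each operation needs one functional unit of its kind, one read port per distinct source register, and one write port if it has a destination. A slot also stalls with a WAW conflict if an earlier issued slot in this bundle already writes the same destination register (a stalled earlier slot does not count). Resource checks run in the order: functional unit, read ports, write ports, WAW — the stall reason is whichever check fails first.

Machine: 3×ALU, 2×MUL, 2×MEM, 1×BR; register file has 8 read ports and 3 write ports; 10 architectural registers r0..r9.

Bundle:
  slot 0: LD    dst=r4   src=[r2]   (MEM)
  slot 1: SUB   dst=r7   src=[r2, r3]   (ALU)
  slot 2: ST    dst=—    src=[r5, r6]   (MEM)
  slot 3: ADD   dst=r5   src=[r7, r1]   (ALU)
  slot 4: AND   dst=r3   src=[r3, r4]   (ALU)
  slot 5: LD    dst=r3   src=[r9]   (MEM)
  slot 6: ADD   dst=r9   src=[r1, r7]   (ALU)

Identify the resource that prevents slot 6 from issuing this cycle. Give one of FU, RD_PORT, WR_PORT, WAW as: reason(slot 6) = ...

reason(slot 6) = RD_PORT

slot 0 (MEM): ISSUE — free A3,Mu2,Ld1,B1 rp7 wp2
slot 1 (ALU): ISSUE — free A2,Mu2,Ld1,B1 rp5 wp1
slot 2 (MEM): ISSUE — free A2,Mu2,Ld0,B1 rp3 wp1
slot 3 (ALU): ISSUE — free A1,Mu2,Ld0,B1 rp1 wp0
slot 4 (ALU): stall RD_PORT — free A1,Mu2,Ld0,B1 rp1 wp0
slot 5 (MEM): stall FU — free A1,Mu2,Ld0,B1 rp1 wp0
slot 6 (ALU): stall RD_PORT — free A1,Mu2,Ld0,B1 rp1 wp0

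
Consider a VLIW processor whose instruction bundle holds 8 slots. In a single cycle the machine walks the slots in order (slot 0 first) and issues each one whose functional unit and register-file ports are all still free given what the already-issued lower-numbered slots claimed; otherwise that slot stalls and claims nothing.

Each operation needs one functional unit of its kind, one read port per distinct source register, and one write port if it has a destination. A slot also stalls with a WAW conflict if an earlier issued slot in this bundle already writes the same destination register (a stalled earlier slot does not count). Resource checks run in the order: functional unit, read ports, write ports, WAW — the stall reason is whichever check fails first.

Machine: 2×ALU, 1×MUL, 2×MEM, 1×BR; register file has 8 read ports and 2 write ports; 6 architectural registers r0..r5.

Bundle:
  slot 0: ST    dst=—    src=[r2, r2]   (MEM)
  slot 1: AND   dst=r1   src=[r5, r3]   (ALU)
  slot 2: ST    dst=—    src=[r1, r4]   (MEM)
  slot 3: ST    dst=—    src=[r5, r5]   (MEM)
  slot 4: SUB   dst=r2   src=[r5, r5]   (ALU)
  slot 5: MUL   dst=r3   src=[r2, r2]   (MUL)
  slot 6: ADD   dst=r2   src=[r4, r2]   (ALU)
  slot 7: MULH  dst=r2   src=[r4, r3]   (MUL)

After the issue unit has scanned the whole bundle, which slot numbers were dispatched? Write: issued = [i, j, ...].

[0] MEM needs rd=1 wr=0: ok; after: ALU=2 MUL=1 MEM=1 BR=1, R=7, W=2
[1] ALU needs rd=2 wr=1: ok; after: ALU=1 MUL=1 MEM=1 BR=1, R=5, W=1
[2] MEM needs rd=2 wr=0: ok; after: ALU=1 MUL=1 MEM=0 BR=1, R=3, W=1
[3] MEM needs rd=1 wr=0: FU; after: ALU=1 MUL=1 MEM=0 BR=1, R=3, W=1
[4] ALU needs rd=1 wr=1: ok; after: ALU=0 MUL=1 MEM=0 BR=1, R=2, W=0
[5] MUL needs rd=1 wr=1: WR_PORT; after: ALU=0 MUL=1 MEM=0 BR=1, R=2, W=0
[6] ALU needs rd=2 wr=1: FU; after: ALU=0 MUL=1 MEM=0 BR=1, R=2, W=0
[7] MUL needs rd=2 wr=1: WR_PORT; after: ALU=0 MUL=1 MEM=0 BR=1, R=2, W=0

issued = [0, 1, 2, 4]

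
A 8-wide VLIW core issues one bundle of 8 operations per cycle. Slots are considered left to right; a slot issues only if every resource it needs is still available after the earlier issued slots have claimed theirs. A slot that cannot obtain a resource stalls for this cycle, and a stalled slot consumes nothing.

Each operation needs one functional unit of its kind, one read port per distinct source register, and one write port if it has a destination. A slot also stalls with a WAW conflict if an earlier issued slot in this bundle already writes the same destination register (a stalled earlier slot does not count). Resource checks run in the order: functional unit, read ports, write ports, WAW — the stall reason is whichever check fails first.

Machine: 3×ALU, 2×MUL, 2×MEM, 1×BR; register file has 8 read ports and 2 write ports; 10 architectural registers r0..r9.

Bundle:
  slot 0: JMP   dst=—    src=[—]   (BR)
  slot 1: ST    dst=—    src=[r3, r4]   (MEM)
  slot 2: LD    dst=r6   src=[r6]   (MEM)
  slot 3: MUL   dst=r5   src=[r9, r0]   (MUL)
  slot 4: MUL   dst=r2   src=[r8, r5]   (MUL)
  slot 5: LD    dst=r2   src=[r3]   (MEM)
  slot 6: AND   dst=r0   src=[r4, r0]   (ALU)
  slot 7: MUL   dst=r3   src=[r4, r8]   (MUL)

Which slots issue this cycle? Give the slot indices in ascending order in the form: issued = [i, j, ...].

#0 BR src=- dispatched  <A:3 Mu:2 Ld:2 B:0 rd:8 wr:2>
#1 MEM src=r3,r4 dispatched  <A:3 Mu:2 Ld:1 B:0 rd:6 wr:2>
#2 MEM src=r6 dispatched  <A:3 Mu:2 Ld:0 B:0 rd:5 wr:1>
#3 MUL src=r9,r0 dispatched  <A:3 Mu:1 Ld:0 B:0 rd:3 wr:0>
#4 MUL src=r8,r5 held:WR_PORT  <A:3 Mu:1 Ld:0 B:0 rd:3 wr:0>
#5 MEM src=r3 held:FU  <A:3 Mu:1 Ld:0 B:0 rd:3 wr:0>
#6 ALU src=r4,r0 held:WR_PORT  <A:3 Mu:1 Ld:0 B:0 rd:3 wr:0>
#7 MUL src=r4,r8 held:WR_PORT  <A:3 Mu:1 Ld:0 B:0 rd:3 wr:0>

issued = [0, 1, 2, 3]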